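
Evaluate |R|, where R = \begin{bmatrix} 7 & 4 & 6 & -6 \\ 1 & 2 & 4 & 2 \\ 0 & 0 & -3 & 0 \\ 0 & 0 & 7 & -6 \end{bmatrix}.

180

R is block upper-triangular with a 2×2 block and a 2×2 block on the diagonal, so its determinant equals the product of the determinants of the diagonal blocks.
det of the 2×2 block = 10
det of the 2×2 block = 18
det = (10)·(18) = 180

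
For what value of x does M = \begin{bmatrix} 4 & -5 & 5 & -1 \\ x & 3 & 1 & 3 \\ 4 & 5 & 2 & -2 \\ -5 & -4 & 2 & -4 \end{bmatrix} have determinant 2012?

-6

Expanding along the row containing x, det(M) is linear in x: det(M) = (-142)·x + (1160).
Set (-142)·x + (1160) = 2012  ⇒  (-142)·x = 852  ⇒  x = -6.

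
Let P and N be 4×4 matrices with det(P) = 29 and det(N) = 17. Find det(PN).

|PN| = 493

det(PN) = det(P)·det(N) = (29)·(17) = 493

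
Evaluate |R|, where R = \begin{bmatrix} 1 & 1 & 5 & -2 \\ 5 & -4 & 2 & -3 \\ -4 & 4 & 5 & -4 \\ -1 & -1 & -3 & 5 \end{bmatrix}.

-227

Expand along row 1:
  + (1) · M_11   where M_11 = det([-4 2 -3; 4 5 -4; -1 -3 5]) = -63
  − (1) · M_12   where M_12 = det([5 2 -3; -4 5 -4; -1 -3 5]) = 62
  + (5) · M_13   where M_13 = det([5 -4 -3; -4 4 -4; -1 -1 5]) = -40
  − (-2) · M_14   where M_14 = det([5 -4 2; -4 4 5; -1 -1 -3]) = 49
det = (+1)·(1)·(-63) + (-1)·(1)·(62) + (+1)·(5)·(-40) + (-1)·(-2)·(49) = -227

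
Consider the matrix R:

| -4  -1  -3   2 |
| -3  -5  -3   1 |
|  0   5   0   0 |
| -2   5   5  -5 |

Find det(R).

155

Expand along row 3 (it has 3 zeros):
  − (5) · M_32   where M_32 = det([-4 -3 2; -3 -3 1; -2 5 -5]) = -31
det = (-1)·(5)·(-31) = 155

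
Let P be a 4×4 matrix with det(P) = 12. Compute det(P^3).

1728

det(P^3) = (det P)^3 = (12)^3 = 1728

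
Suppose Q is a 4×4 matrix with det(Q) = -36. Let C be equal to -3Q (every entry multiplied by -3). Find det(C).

-2916

For a 4×4 matrix, det(-3Q) = (-3)^4·det(Q) = 81·det(Q).
det(C) = (81)·(-36) = -2916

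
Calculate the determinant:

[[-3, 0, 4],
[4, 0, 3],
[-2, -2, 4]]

-50

Expand along column 2:
  − (-2) · |-3 4; 4 3| = −(-2)·(-9 − 16) = -50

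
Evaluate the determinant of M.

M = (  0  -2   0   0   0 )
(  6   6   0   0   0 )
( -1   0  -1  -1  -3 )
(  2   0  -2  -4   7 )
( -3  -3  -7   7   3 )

M is block lower-triangular with a 2×2 block and a 3×3 block on the diagonal, so its determinant equals the product of the determinants of the diagonal blocks.
det of the 2×2 block = 12
det of the 3×3 block = 230
det = (12)·(230) = 2760

The determinant is 2760.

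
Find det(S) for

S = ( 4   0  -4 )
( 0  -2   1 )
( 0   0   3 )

S is upper triangular, so det(S) is the product of the diagonal entries:
det = (4) · (-2) · (3) = -24

|S| = -24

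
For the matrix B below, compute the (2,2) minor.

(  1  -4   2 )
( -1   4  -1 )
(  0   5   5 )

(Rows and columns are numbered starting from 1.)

5

Delete row 2 and column 2; the remaining 2×2 submatrix is [1 2; 0 5].
Its determinant is 1·5 − 2·0 = 5.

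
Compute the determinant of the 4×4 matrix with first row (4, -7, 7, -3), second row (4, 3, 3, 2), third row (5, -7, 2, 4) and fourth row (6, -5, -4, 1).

The determinant is 2717.

Expand along row 1:
  + (4) · M_11   where M_11 = det([3 3 2; -7 2 4; -5 -4 1]) = 91
  − (-7) · M_12   where M_12 = det([4 3 2; 5 2 4; 6 -4 1]) = 65
  + (7) · M_13   where M_13 = det([4 3 2; 5 -7 4; 6 -5 1]) = 143
  − (-3) · M_14   where M_14 = det([4 3 3; 5 -7 2; 6 -5 -4]) = 299
det = (+1)·(4)·(91) + (-1)·(-7)·(65) + (+1)·(7)·(143) + (-1)·(-3)·(299) = 2717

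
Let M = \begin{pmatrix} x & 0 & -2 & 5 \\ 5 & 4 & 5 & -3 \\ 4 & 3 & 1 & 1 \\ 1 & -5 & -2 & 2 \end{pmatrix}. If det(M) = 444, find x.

Expanding along the column containing x, det(M) is linear in x: det(M) = (-36)·x + (228).
Set (-36)·x + (228) = 444  ⇒  (-36)·x = 216  ⇒  x = -6.

-6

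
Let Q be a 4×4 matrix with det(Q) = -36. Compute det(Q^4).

det(Q^4) = (det Q)^4 = (-36)^4 = 1679616

1679616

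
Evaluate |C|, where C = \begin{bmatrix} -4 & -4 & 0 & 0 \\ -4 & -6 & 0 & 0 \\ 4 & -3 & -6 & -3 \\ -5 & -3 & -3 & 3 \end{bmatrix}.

C is block lower-triangular with a 2×2 block and a 2×2 block on the diagonal, so its determinant equals the product of the determinants of the diagonal blocks.
det of the 2×2 block = 8
det of the 2×2 block = -27
det = (8)·(-27) = -216

-216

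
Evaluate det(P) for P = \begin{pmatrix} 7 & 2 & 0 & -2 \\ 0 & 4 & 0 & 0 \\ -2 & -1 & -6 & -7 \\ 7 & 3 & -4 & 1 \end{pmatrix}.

Expand along row 2 (it has 3 zeros):
  + (4) · M_22   where M_22 = det([7 0 -2; -2 -6 -7; 7 -4 1]) = -338
det = (+1)·(4)·(-338) = -1352

det(P) = -1352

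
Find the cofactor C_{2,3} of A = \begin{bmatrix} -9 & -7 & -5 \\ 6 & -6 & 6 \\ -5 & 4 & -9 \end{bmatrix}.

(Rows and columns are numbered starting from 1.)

Delete row 2 and column 3; the remaining 2×2 submatrix is [-9 -7; -5 4].
Its determinant is (-9)·4 − (-7)·(-5) = -71.
The cofactor carries sign (−1)^(2+3) = −1, so C_{2,3} = −(-71) = 71.

71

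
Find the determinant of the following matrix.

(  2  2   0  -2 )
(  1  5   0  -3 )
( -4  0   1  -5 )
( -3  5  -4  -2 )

Expand along column 3 (it has 2 zeros):
  + (1) · M_33   where M_33 = det([2 2 -2; 1 5 -3; -3 5 -2]) = -8
  − (-4) · M_43   where M_43 = det([2 2 -2; 1 5 -3; -4 0 -5]) = -56
det = (+1)·(1)·(-8) + (-1)·(-4)·(-56) = -232

-232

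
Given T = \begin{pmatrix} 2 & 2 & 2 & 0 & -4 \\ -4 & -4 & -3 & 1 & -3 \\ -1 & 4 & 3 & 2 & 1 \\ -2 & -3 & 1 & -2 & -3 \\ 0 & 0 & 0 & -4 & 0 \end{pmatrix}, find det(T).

|T| = -1384

Expand along row 5 (it has 4 zeros):
  − (-4) · M_54   where M_54 = det([2 2 2 -4; -4 -4 -3 -3; -1 4 3 1; -2 -3 1 -3]) = -346
det = (-1)·(-4)·(-346) = -1384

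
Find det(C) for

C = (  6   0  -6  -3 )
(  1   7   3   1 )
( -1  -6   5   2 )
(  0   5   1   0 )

Expand along row 4 (it has 2 zeros):
  + (5) · M_42   where M_42 = det([6 -6 -3; 1 3 1; -1 5 2]) = 0
  − (1) · M_43   where M_43 = det([6 0 -3; 1 7 1; -1 -6 2]) = 117
det = (+1)·(5)·(0) + (-1)·(1)·(117) = -117

-117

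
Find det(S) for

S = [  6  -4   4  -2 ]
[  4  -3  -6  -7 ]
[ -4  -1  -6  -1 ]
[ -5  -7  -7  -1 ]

Expand along row 1:
  + (6) · M_11   where M_11 = det([-3 -6 -7; -1 -6 -1; -7 -7 -1]) = 212
  − (-4) · M_12   where M_12 = det([4 -6 -7; -4 -6 -1; -5 -7 -1]) = 4
  + (4) · M_13   where M_13 = det([4 -3 -7; -4 -1 -1; -5 -7 -1]) = -188
  − (-2) · M_14   where M_14 = det([4 -3 -6; -4 -1 -6; -5 -7 -7]) = -284
det = (+1)·(6)·(212) + (-1)·(-4)·(4) + (+1)·(4)·(-188) + (-1)·(-2)·(-284) = -32

det(S) = -32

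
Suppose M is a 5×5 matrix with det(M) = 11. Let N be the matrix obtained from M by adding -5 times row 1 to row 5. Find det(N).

Adding a multiple of one row to another leaves the determinant unchanged.
det(N) = (1)·(11) = 11

det(N) = 11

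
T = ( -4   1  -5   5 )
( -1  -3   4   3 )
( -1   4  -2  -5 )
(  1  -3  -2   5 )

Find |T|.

Expand along row 1:
  + (-4) · M_11   where M_11 = det([-3 4 3; 4 -2 -5; -3 -2 5]) = -2
  − (1) · M_12   where M_12 = det([-1 4 3; -1 -2 -5; 1 -2 5]) = 32
  + (-5) · M_13   where M_13 = det([-1 -3 3; -1 4 -5; 1 -3 5]) = -8
  − (5) · M_14   where M_14 = det([-1 -3 4; -1 4 -2; 1 -3 -2]) = 22
det = (+1)·(-4)·(-2) + (-1)·(1)·(32) + (+1)·(-5)·(-8) + (-1)·(5)·(22) = -94

|T| = -94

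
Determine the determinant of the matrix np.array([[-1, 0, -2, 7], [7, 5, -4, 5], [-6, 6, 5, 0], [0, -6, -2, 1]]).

The determinant is -97.

Expand along row 1 (it has 1 zero):
  + (-1) · M_11   where M_11 = det([5 -4 5; 6 5 0; -6 -2 1]) = 139
  + (-2) · M_13   where M_13 = det([7 5 5; -6 6 0; 0 -6 1]) = 252
  − (7) · M_14   where M_14 = det([7 5 -4; -6 6 5; 0 -6 -2]) = -78
det = (+1)·(-1)·(139) + (+1)·(-2)·(252) + (-1)·(7)·(-78) = -97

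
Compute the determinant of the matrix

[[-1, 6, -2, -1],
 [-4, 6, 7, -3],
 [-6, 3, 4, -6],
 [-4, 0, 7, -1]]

-510

Expand along row 4 (it has 1 zero):
  − (-4) · M_41   where M_41 = det([6 -2 -1; 6 7 -3; 3 4 -6]) = -237
  − (7) · M_43   where M_43 = det([-1 6 -1; -4 6 -3; -6 3 -6]) = -33
  + (-1) · M_44   where M_44 = det([-1 6 -2; -4 6 7; -6 3 4]) = -207
det = (-1)·(-4)·(-237) + (-1)·(7)·(-33) + (+1)·(-1)·(-207) = -510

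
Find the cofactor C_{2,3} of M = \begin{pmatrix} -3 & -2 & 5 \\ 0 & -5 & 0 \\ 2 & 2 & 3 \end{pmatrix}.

2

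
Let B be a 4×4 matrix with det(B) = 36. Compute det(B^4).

1679616

det(B^4) = (det B)^4 = (36)^4 = 1679616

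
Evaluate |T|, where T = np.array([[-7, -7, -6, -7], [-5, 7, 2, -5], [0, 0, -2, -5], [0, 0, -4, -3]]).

T is block upper-triangular with a 2×2 block and a 2×2 block on the diagonal, so its determinant equals the product of the determinants of the diagonal blocks.
det of the 2×2 block = -84
det of the 2×2 block = -14
det = (-84)·(-14) = 1176

1176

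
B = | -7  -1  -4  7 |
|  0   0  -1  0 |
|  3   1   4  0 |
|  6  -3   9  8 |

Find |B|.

-137

Expand along row 2 (it has 3 zeros):
  − (-1) · M_23   where M_23 = det([-7 -1 7; 3 1 0; 6 -3 8]) = -137
det = (-1)·(-1)·(-137) = -137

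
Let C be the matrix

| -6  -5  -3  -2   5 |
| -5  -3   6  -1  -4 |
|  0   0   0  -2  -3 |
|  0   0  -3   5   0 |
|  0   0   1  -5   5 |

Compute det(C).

C is block upper-triangular with a 2×2 block and a 3×3 block on the diagonal, so its determinant equals the product of the determinants of the diagonal blocks.
det of the 2×2 block = -7
det of the 3×3 block = -60
det = (-7)·(-60) = 420

det(C) = 420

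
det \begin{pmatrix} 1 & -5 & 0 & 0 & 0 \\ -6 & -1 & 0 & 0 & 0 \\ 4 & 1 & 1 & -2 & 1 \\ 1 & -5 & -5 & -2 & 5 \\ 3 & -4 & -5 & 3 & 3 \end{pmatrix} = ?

The determinant is 806.

The matrix is block lower-triangular with a 2×2 block and a 3×3 block on the diagonal, so its determinant equals the product of the determinants of the diagonal blocks.
det of the 2×2 block = -31
det of the 3×3 block = -26
det = (-31)·(-26) = 806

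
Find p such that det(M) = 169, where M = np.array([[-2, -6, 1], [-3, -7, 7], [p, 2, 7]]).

Expanding along the row containing p, det(M) is linear in p: det(M) = (-35)·p + (-6).
Set (-35)·p + (-6) = 169  ⇒  (-35)·p = 175  ⇒  p = -5.

-5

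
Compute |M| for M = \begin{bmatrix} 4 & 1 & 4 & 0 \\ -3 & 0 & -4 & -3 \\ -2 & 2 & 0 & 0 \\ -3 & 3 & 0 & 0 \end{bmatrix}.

Expand along column 4 (it has 3 zeros):
  + (-3) · M_24   where M_24 = det([4 1 4; -2 2 0; -3 3 0]) = 0
det = (+1)·(-3)·(0) = 0

0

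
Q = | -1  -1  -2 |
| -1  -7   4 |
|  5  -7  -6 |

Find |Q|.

Expand along column 1:
  + (-1) · |-7 4; -7 -6| = (-1)·(42 − (-28)) = -70
  − (-1) · |-1 -2; -7 -6| = −(-1)·(6 − 14) = -8
  + 5 · |-1 -2; -7 4| = 5·(-4 − 14) = -90
Sum: (-70) + (-8) + (-90) = -168

|Q| = -168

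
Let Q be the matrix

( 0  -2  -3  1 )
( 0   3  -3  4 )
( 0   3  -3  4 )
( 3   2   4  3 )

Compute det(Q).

Expand along column 1 (it has 3 zeros):
  − (3) · M_41   where M_41 = det([-2 -3 1; 3 -3 4; 3 -3 4]) = 0
det = (-1)·(3)·(0) = 0

|Q| = 0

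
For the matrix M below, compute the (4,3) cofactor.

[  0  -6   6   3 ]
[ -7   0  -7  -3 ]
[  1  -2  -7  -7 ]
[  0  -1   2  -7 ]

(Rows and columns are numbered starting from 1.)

-354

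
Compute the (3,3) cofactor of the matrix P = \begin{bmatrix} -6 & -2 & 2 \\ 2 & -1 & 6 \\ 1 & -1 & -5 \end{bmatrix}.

10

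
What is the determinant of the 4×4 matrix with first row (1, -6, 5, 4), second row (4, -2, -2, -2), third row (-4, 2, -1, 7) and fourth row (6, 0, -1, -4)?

Expand along row 4 (it has 1 zero):
  − (6) · M_41   where M_41 = det([-6 5 4; -2 -2 -2; 2 -1 7]) = 170
  − (-1) · M_43   where M_43 = det([1 -6 4; 4 -2 -2; -4 2 7]) = 110
  + (-4) · M_44   where M_44 = det([1 -6 5; 4 -2 -2; -4 2 -1]) = -66
det = (-1)·(6)·(170) + (-1)·(-1)·(110) + (+1)·(-4)·(-66) = -646

-646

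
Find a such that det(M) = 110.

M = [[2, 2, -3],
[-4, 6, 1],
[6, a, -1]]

a = 1

Expanding along the row containing a, det(M) is linear in a: det(M) = (10)·a + (100).
Set (10)·a + (100) = 110  ⇒  (10)·a = 10  ⇒  a = 1.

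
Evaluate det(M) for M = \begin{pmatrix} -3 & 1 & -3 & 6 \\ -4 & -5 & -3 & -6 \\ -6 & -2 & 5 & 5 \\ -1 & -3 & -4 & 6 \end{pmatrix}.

det(M) = 2363

Expand along row 1:
  + (-3) · M_11   where M_11 = det([-5 -3 -6; -2 5 5; -3 -4 6]) = -379
  − (1) · M_12   where M_12 = det([-4 -3 -6; -6 5 5; -1 -4 6]) = -467
  + (-3) · M_13   where M_13 = det([-4 -5 -6; -6 -2 5; -1 -3 6]) = -263
  − (6) · M_14   where M_14 = det([-4 -5 -3; -6 -2 5; -1 -3 -4]) = 5
det = (+1)·(-3)·(-379) + (-1)·(1)·(-467) + (+1)·(-3)·(-263) + (-1)·(6)·(5) = 2363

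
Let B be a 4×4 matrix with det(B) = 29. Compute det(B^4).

The determinant is 707281.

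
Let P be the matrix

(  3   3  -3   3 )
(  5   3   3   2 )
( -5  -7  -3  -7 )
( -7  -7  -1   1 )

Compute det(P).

Expand along row 1:
  + (3) · M_11   where M_11 = det([3 3 2; -7 -3 -7; -7 -1 1]) = 110
  − (3) · M_12   where M_12 = det([5 3 2; -5 -3 -7; -7 -1 1]) = 80
  + (-3) · M_13   where M_13 = det([5 3 2; -5 -7 -7; -7 -7 1]) = -146
  − (3) · M_14   where M_14 = det([5 3 3; -5 -7 -3; -7 -7 -1]) = -64
det = (+1)·(3)·(110) + (-1)·(3)·(80) + (+1)·(-3)·(-146) + (-1)·(3)·(-64) = 720

det(P) = 720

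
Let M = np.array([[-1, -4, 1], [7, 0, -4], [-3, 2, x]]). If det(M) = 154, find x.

7

Expanding along the row containing x, det(M) is linear in x: det(M) = (28)·x + (-42).
Set (28)·x + (-42) = 154  ⇒  (28)·x = 196  ⇒  x = 7.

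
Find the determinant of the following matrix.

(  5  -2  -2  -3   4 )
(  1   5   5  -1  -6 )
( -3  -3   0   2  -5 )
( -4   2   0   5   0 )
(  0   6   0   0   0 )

Expand along row 5 (it has 4 zeros):
  − (6) · M_52   where M_52 = det([5 -2 -3 4; 1 5 -1 -6; -3 0 2 -5; -4 0 5 0]) = 279
det = (-1)·(6)·(279) = -1674

-1674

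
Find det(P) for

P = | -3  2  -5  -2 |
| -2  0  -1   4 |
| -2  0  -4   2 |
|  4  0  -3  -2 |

Expand along column 2 (it has 3 zeros):
  − (2) · M_12   where M_12 = det([-2 -1 4; -2 -4 2; 4 -3 -2]) = 56
det = (-1)·(2)·(56) = -112

|P| = -112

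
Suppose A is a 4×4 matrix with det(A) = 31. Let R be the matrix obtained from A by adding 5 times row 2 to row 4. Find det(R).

The determinant is 31.

Adding a multiple of one row to another leaves the determinant unchanged.
det(R) = (1)·(31) = 31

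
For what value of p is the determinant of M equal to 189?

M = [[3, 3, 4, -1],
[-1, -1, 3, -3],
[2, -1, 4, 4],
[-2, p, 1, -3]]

Expanding along the column containing p, det(M) is linear in p: det(M) = (74)·p + (115).
Set (74)·p + (115) = 189  ⇒  (74)·p = 74  ⇒  p = 1.

p = 1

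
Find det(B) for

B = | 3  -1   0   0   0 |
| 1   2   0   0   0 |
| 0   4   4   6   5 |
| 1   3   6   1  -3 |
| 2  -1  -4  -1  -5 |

1470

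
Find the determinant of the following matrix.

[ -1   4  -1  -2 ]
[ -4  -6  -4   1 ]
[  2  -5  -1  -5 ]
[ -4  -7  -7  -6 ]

-24

Expand along row 1:
  + (-1) · M_11   where M_11 = det([-6 -4 1; -5 -1 -5; -7 -7 -6]) = 182
  − (4) · M_12   where M_12 = det([-4 -4 1; 2 -1 -5; -4 -7 -6]) = -30
  + (-1) · M_13   where M_13 = det([-4 -6 1; 2 -5 -5; -4 -7 -6]) = -206
  − (-2) · M_14   where M_14 = det([-4 -6 -4; 2 -5 -1; -4 -7 -7]) = -84
det = (+1)·(-1)·(182) + (-1)·(4)·(-30) + (+1)·(-1)·(-206) + (-1)·(-2)·(-84) = -24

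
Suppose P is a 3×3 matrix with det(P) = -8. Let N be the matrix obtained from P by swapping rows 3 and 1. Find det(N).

Swapping two rows multiplies the determinant by −1.
det(N) = (-1)·(-8) = 8

8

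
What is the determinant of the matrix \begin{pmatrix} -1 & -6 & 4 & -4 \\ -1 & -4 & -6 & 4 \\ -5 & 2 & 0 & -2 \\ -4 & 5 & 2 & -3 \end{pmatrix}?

Expand along row 3 (it has 1 zero):
  + (-5) · M_31   where M_31 = det([-6 4 -4; -4 -6 4; 5 2 -3]) = -116
  − (2) · M_32   where M_32 = det([-1 4 -4; -1 -6 4; -4 2 -3]) = 18
  − (-2) · M_34   where M_34 = det([-1 -6 4; -1 -4 -6; -4 5 2]) = -262
det = (+1)·(-5)·(-116) + (-1)·(2)·(18) + (-1)·(-2)·(-262) = 20

20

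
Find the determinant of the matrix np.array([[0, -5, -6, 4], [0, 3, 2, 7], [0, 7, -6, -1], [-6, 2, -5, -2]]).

The determinant is -3840.

Expand along column 1 (it has 3 zeros):
  − (-6) · M_41   where M_41 = det([-5 -6 4; 3 2 7; 7 -6 -1]) = -640
det = (-1)·(-6)·(-640) = -3840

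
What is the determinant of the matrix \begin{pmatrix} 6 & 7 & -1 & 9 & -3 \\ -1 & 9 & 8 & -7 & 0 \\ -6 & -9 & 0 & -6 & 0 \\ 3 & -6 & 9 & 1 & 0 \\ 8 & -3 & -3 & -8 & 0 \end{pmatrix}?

The determinant is 66204.

Expand along column 5 (it has 4 zeros):
  + (-3) · M_15   where M_15 = det([-1 9 8 -7; -6 -9 0 -6; 3 -6 9 1; 8 -3 -3 -8]) = -22068
det = (+1)·(-3)·(-22068) = 66204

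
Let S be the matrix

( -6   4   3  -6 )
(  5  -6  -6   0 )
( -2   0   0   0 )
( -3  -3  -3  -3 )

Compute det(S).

|S| = -36

Expand along row 3 (it has 3 zeros):
  + (-2) · M_31   where M_31 = det([4 3 -6; -6 -6 0; -3 -3 -3]) = 18
det = (+1)·(-2)·(18) = -36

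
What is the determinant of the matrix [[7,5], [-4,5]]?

det = 7·5 − 5·(-4) = 35 − (-20) = 55

55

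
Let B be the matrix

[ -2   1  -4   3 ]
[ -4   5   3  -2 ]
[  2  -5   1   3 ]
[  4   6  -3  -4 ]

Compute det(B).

The determinant is -504.

Expand along row 1:
  + (-2) · M_11   where M_11 = det([5 3 -2; -5 1 3; 6 -3 -4]) = 1
  − (1) · M_12   where M_12 = det([-4 3 -2; 2 1 3; 4 -3 -4]) = 60
  + (-4) · M_13   where M_13 = det([-4 5 -2; 2 -5 3; 4 6 -4]) = 28
  − (3) · M_14   where M_14 = det([-4 5 3; 2 -5 1; 4 6 -3]) = 110
det = (+1)·(-2)·(1) + (-1)·(1)·(60) + (+1)·(-4)·(28) + (-1)·(3)·(110) = -504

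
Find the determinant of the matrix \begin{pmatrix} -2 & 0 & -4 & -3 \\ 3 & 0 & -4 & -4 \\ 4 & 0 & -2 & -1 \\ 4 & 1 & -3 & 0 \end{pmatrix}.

Expand along column 2 (it has 3 zeros):
  + (1) · M_42   where M_42 = det([-2 -4 -3; 3 -4 -4; 4 -2 -1]) = 30
det = (+1)·(1)·(30) = 30

The determinant is 30.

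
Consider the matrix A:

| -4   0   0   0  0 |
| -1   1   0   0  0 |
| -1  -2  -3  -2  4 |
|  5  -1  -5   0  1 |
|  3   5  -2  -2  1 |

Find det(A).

-112

A is block lower-triangular with a 2×2 block and a 3×3 block on the diagonal, so its determinant equals the product of the determinants of the diagonal blocks.
det of the 2×2 block = -4
det of the 3×3 block = 28
det = (-4)·(28) = -112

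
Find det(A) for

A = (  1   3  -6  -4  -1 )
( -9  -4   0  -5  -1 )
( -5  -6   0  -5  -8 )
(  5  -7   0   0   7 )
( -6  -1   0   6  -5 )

Expand along column 3 (it has 4 zeros):
  + (-6) · M_13   where M_13 = det([-9 -4 -5 -1; -5 -6 -5 -8; 5 -7 0 7; -6 -1 6 -5]) = -7677
det = (+1)·(-6)·(-7677) = 46062

46062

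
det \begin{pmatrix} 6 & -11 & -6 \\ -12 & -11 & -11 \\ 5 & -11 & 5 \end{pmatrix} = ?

Expand along column 1:
  + 6 · |-11 -11; -11 5| = 6·(-55 − 121) = -1056
  − (-12) · |-11 -6; -11 5| = −(-12)·(-55 − 66) = -1452
  + 5 · |-11 -6; -11 -11| = 5·(121 − 66) = 275
Sum: (-1056) + (-1452) + (275) = -2233

The determinant is -2233.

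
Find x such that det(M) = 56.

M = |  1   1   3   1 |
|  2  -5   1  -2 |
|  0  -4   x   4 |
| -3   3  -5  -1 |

Expanding along the column containing x, det(M) is linear in x: det(M) = (10)·x + (16).
Set (10)·x + (16) = 56  ⇒  (10)·x = 40  ⇒  x = 4.

x = 4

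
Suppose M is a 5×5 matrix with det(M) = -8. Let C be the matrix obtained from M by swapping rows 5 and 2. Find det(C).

8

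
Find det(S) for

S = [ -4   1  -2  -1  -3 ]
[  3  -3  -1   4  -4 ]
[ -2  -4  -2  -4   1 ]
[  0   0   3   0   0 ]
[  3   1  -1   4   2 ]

Expand along row 4 (it has 4 zeros):
  − (3) · M_43   where M_43 = det([-4 1 -1 -3; 3 -3 4 -4; -2 -4 -4 1; 3 1 4 2]) = -320
det = (-1)·(3)·(-320) = 960

The determinant is 960.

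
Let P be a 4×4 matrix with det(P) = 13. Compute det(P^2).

169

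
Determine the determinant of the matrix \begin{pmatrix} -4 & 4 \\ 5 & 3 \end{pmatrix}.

-32

det = (-4)·3 − 4·5 = -12 − 20 = -32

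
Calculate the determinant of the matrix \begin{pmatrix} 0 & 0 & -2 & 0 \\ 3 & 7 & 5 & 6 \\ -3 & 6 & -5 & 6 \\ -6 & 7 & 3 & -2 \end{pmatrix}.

Expand along row 1 (it has 3 zeros):
  + (-2) · M_13   where M_13 = det([3 7 6; -3 6 6; -6 7 -2]) = -366
det = (+1)·(-2)·(-366) = 732

732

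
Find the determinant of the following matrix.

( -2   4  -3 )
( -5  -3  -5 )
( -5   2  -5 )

Expand along column 1:
  + (-2) · |-3 -5; 2 -5| = (-2)·(15 − (-10)) = -50
  − (-5) · |4 -3; 2 -5| = −(-5)·(-20 − (-6)) = -70
  + (-5) · |4 -3; -3 -5| = (-5)·(-20 − 9) = 145
Sum: (-50) + (-70) + (145) = 25

The determinant is 25.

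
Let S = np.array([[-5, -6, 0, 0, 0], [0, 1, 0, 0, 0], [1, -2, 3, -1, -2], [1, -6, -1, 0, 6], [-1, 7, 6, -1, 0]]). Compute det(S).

S is block lower-triangular with a 2×2 block and a 3×3 block on the diagonal, so its determinant equals the product of the determinants of the diagonal blocks.
det of the 2×2 block = -5
det of the 3×3 block = -20
det = (-5)·(-20) = 100

det(S) = 100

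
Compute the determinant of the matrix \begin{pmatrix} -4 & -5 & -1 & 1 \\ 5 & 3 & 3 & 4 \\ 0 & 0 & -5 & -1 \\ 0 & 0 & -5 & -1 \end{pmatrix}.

0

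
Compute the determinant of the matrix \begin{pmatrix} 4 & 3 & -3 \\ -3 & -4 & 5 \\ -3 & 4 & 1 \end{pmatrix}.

-60

Expand along row 1:
  + 4 · |-4 5; 4 1| = 4·(-4 − 20) = -96
  − 3 · |-3 5; -3 1| = −3·(-3 − (-15)) = -36
  + (-3) · |-3 -4; -3 4| = (-3)·(-12 − 12) = 72
Sum: (-96) + (-36) + (72) = -60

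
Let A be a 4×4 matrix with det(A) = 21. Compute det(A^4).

det(A^4) = (det A)^4 = (21)^4 = 194481

194481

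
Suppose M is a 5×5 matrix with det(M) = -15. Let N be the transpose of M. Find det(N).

|N| = -15

det(Mᵀ) = det(M).
det(N) = (1)·(-15) = -15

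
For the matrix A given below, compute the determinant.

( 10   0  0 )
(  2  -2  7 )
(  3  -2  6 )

Expand along row 1:
  + 10 · |-2 7; -2 6| = 10·(-12 − (-14)) = 20

20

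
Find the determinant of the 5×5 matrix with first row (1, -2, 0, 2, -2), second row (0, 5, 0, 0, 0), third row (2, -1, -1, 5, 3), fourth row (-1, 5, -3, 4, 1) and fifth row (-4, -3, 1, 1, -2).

The determinant is -1055.

Expand along row 2 (it has 4 zeros):
  + (5) · M_22   where M_22 = det([1 0 2 -2; 2 -1 5 3; -1 -3 4 1; -4 1 1 -2]) = -211
det = (+1)·(5)·(-211) = -1055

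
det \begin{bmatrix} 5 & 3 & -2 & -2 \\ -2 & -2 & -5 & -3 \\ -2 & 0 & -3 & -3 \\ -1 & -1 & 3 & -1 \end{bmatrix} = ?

Expand along row 3 (it has 1 zero):
  + (-2) · M_31   where M_31 = det([3 -2 -2; -2 -5 -3; -1 3 -1]) = 62
  + (-3) · M_33   where M_33 = det([5 3 -2; -2 -2 -3; -1 -1 -1]) = -2
  − (-3) · M_34   where M_34 = det([5 3 -2; -2 -2 -5; -1 -1 3]) = -22
det = (+1)·(-2)·(62) + (+1)·(-3)·(-2) + (-1)·(-3)·(-22) = -184

-184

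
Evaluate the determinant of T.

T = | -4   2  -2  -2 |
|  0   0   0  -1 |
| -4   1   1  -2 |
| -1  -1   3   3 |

Expand along row 2 (it has 3 zeros):
  + (-1) · M_24   where M_24 = det([-4 2 -2; -4 1 1; -1 -1 3]) = -4
det = (+1)·(-1)·(-4) = 4

det(T) = 4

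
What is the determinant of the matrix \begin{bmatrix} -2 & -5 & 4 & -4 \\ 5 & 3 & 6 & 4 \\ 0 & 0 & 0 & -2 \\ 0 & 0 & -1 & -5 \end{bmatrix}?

The matrix is block upper-triangular with a 2×2 block and a 2×2 block on the diagonal, so its determinant equals the product of the determinants of the diagonal blocks.
det of the 2×2 block = 19
det of the 2×2 block = -2
det = (19)·(-2) = -38

The determinant is -38.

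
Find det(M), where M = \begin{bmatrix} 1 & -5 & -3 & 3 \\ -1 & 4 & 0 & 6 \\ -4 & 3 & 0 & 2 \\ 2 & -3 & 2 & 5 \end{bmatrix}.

The determinant is -611.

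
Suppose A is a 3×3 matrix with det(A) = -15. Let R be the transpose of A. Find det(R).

det(Aᵀ) = det(A).
det(R) = (1)·(-15) = -15

-15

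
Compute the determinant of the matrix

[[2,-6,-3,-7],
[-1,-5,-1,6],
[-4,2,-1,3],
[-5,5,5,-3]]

The determinant is -1606.

Expand along row 1:
  + (2) · M_11   where M_11 = det([-5 -1 6; 2 -1 3; 5 5 -3]) = 129
  − (-6) · M_12   where M_12 = det([-1 -1 6; -4 -1 3; -5 5 -3]) = -111
  + (-3) · M_13   where M_13 = det([-1 -5 6; -4 2 3; -5 5 -3]) = 96
  − (-7) · M_14   where M_14 = det([-1 -5 -1; -4 2 -1; -5 5 5]) = -130
det = (+1)·(2)·(129) + (-1)·(-6)·(-111) + (+1)·(-3)·(96) + (-1)·(-7)·(-130) = -1606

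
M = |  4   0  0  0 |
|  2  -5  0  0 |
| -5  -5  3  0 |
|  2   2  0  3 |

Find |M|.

M is lower triangular, so det(M) is the product of the diagonal entries:
det = (4) · (-5) · (3) · (3) = -180

The determinant is -180.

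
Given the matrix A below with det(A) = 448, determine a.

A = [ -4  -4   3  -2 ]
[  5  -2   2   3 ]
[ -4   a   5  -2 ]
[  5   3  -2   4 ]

Expanding along the column containing a, det(A) is linear in a: det(A) = (31)·a + (200).
Set (31)·a + (200) = 448  ⇒  (31)·a = 248  ⇒  a = 8.

a = 8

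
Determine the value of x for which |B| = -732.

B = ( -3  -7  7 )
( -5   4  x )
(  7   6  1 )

9

Expanding along the column containing x, det(B) is linear in x: det(B) = (-31)·x + (-453).
Set (-31)·x + (-453) = -732  ⇒  (-31)·x = -279  ⇒  x = 9.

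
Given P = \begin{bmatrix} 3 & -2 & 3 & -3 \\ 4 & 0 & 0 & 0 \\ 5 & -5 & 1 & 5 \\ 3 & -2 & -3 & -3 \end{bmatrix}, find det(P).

The determinant is 600.

Expand along row 2 (it has 3 zeros):
  − (4) · M_21   where M_21 = det([-2 3 -3; -5 1 5; -2 -3 -3]) = -150
det = (-1)·(4)·(-150) = 600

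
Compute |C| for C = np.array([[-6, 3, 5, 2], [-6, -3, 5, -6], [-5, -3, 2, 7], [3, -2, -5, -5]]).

det(C) = 1400

Expand along row 1:
  + (-6) · M_11   where M_11 = det([-3 5 -6; -3 2 7; -2 -5 -5]) = -334
  − (3) · M_12   where M_12 = det([-6 5 -6; -5 2 7; 3 -5 -5]) = -284
  + (5) · M_13   where M_13 = det([-6 -3 -6; -5 -3 7; 3 -2 -5]) = -276
  − (2) · M_14   where M_14 = det([-6 -3 5; -5 -3 2; 3 -2 -5]) = 38
det = (+1)·(-6)·(-334) + (-1)·(3)·(-284) + (+1)·(5)·(-276) + (-1)·(2)·(38) = 1400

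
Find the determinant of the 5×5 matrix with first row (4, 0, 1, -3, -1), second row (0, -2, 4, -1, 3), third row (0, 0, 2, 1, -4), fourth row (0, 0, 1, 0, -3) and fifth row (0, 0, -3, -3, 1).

The matrix is block upper-triangular with a 2×2 block and a 3×3 block on the diagonal, so its determinant equals the product of the determinants of the diagonal blocks.
det of the 2×2 block = -8
det of the 3×3 block = 2
det = (-8)·(2) = -16

-16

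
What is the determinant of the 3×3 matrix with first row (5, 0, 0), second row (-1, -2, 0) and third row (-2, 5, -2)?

The matrix is lower triangular, so the determinant is the product of the diagonal entries:
det = (5) · (-2) · (-2) = 20

The determinant is 20.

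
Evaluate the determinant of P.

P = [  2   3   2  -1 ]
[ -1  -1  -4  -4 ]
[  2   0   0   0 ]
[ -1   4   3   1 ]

Expand along row 3 (it has 3 zeros):
  + (2) · M_31   where M_31 = det([3 2 -1; -1 -4 -4; 4 3 1]) = -19
det = (+1)·(2)·(-19) = -38

|P| = -38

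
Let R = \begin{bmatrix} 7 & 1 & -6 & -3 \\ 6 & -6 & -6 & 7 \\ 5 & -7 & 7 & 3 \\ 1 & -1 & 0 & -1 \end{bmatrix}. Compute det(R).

Expand along row 4 (it has 1 zero):
  − (1) · M_41   where M_41 = det([1 -6 -3; -6 -6 7; -7 7 3]) = 371
  + (-1) · M_42   where M_42 = det([7 -6 -3; 6 -6 7; 5 7 3]) = -787
  + (-1) · M_44   where M_44 = det([7 1 -6; 6 -6 -6; 5 -7 7]) = -588
det = (-1)·(1)·(371) + (+1)·(-1)·(-787) + (+1)·(-1)·(-588) = 1004

The determinant is 1004.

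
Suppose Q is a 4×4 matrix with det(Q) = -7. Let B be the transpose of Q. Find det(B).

-7

det(Qᵀ) = det(Q).
det(B) = (1)·(-7) = -7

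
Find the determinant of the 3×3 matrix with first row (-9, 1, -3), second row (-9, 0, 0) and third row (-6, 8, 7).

Expand along row 2:
  − (-9) · |1 -3; 8 7| = −(-9)·(7 − (-24)) = 279

279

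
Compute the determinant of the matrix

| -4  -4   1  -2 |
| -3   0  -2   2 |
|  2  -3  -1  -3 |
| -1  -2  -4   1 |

49

Expand along row 2 (it has 1 zero):
  − (-3) · M_21   where M_21 = det([-4 1 -2; -3 -1 -3; -2 -4 1]) = 41
  − (-2) · M_23   where M_23 = det([-4 -4 -2; 2 -3 -3; -1 -2 1]) = 46
  + (2) · M_24   where M_24 = det([-4 -4 1; 2 -3 -1; -1 -2 -4]) = -83
det = (-1)·(-3)·(41) + (-1)·(-2)·(46) + (+1)·(2)·(-83) = 49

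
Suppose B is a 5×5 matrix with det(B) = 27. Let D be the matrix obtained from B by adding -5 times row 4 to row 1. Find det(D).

27

Adding a multiple of one row to another leaves the determinant unchanged.
det(D) = (1)·(27) = 27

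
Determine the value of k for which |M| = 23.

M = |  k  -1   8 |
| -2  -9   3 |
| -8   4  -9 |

9

Expanding along the row containing k, det(M) is linear in k: det(M) = (69)·k + (-598).
Set (69)·k + (-598) = 23  ⇒  (69)·k = 621  ⇒  k = 9.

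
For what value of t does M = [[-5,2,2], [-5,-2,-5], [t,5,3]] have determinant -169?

t = 9

Expanding along the row containing t, det(M) is linear in t: det(M) = (-6)·t + (-115).
Set (-6)·t + (-115) = -169  ⇒  (-6)·t = -54  ⇒  t = 9.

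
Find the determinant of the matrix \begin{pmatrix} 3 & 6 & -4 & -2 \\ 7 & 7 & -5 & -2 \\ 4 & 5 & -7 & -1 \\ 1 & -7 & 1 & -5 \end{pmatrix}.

The determinant is -610.

Expand along row 1:
  + (3) · M_11   where M_11 = det([7 -5 -2; 5 -7 -1; -7 1 -5]) = 180
  − (6) · M_12   where M_12 = det([7 -5 -2; 4 -7 -1; 1 1 -5]) = 135
  + (-4) · M_13   where M_13 = det([7 7 -2; 4 5 -1; 1 -7 -5]) = -25
  − (-2) · M_14   where M_14 = det([7 7 -5; 4 5 -7; 1 -7 1]) = -220
det = (+1)·(3)·(180) + (-1)·(6)·(135) + (+1)·(-4)·(-25) + (-1)·(-2)·(-220) = -610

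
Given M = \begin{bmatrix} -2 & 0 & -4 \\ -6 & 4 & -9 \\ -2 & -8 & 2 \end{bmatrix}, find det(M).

Expand along column 2:
  + 4 · |-2 -4; -2 2| = 4·(-4 − 8) = -48
  − (-8) · |-2 -4; -6 -9| = −(-8)·(18 − 24) = -48
Sum: (-48) + (-48) = -96

-96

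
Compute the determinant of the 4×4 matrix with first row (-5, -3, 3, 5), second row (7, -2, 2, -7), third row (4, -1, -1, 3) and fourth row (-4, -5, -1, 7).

1116

Expand along row 1:
  + (-5) · M_11   where M_11 = det([-2 2 -7; -1 -1 3; -5 -1 7]) = 20
  − (-3) · M_12   where M_12 = det([7 2 -7; 4 -1 3; -4 -1 7]) = -52
  + (3) · M_13   where M_13 = det([7 -2 -7; 4 -1 3; -4 -5 7]) = 304
  − (5) · M_14   where M_14 = det([7 -2 2; 4 -1 -1; -4 -5 -1]) = -92
det = (+1)·(-5)·(20) + (-1)·(-3)·(-52) + (+1)·(3)·(304) + (-1)·(5)·(-92) = 1116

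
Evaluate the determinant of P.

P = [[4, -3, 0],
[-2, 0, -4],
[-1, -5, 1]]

-98

Expand along row 1:
  + 4 · |0 -4; -5 1| = 4·(0 − 20) = -80
  − (-3) · |-2 -4; -1 1| = −(-3)·(-2 − 4) = -18
Sum: (-80) + (-18) = -98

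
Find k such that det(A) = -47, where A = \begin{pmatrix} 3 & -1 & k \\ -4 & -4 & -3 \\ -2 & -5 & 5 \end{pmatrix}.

k = 7

Expanding along the column containing k, det(A) is linear in k: det(A) = (12)·k + (-131).
Set (12)·k + (-131) = -47  ⇒  (12)·k = 84  ⇒  k = 7.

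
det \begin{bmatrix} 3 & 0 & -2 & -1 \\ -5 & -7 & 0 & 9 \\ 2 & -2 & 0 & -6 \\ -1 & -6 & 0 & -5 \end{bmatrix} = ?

Expand along column 3 (it has 3 zeros):
  + (-2) · M_13   where M_13 = det([-5 -7 9; 2 -2 -6; -1 -6 -5]) = -108
det = (+1)·(-2)·(-108) = 216

The determinant is 216.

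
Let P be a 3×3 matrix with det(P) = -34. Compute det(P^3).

det(P^3) = (det P)^3 = (-34)^3 = -39304

The determinant is -39304.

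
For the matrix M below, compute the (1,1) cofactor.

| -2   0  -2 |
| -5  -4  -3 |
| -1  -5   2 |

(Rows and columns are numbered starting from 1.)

-23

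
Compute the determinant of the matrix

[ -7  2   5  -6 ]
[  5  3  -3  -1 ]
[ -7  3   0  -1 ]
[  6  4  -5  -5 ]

-807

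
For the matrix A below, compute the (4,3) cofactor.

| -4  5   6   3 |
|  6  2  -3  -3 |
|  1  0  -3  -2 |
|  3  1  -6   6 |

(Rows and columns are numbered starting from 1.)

The cofactor is -55.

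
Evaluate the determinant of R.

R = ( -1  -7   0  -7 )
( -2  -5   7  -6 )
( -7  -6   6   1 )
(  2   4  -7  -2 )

|R| = -1674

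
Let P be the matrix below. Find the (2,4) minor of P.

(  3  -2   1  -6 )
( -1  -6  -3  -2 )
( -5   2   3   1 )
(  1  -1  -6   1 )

Delete row 2 and column 4; the remaining 3×3 submatrix is [3 -2 1; -5 2 3; 1 -1 -6].
Its determinant is 30.

30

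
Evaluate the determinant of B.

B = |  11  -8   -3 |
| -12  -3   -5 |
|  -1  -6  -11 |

det(B) = 842

Expand along row 1:
  + 11 · |-3 -5; -6 -11| = 11·(33 − 30) = 33
  − (-8) · |-12 -5; -1 -11| = −(-8)·(132 − 5) = 1016
  + (-3) · |-12 -3; -1 -6| = (-3)·(72 − 3) = -207
Sum: (33) + (1016) + (-207) = 842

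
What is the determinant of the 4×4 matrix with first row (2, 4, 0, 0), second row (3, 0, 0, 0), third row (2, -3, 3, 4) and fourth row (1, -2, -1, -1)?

-12

The matrix is block lower-triangular with a 2×2 block and a 2×2 block on the diagonal, so its determinant equals the product of the determinants of the diagonal blocks.
det of the 2×2 block = -12
det of the 2×2 block = 1
det = (-12)·(1) = -12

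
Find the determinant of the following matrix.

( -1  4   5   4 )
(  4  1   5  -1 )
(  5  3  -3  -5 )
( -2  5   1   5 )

The determinant is 342.

Expand along row 1:
  + (-1) · M_11   where M_11 = det([1 5 -1; 3 -3 -5; 5 1 5]) = -228
  − (4) · M_12   where M_12 = det([4 5 -1; 5 -3 -5; -2 1 5]) = -114
  + (5) · M_13   where M_13 = det([4 1 -1; 5 3 -5; -2 5 5]) = 114
  − (4) · M_14   where M_14 = det([4 1 5; 5 3 -3; -2 5 1]) = 228
det = (+1)·(-1)·(-228) + (-1)·(4)·(-114) + (+1)·(5)·(114) + (-1)·(4)·(228) = 342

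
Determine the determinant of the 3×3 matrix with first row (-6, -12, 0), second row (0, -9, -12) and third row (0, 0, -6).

-324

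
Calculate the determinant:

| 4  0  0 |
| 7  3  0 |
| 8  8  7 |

84

The matrix is lower triangular, so the determinant is the product of the diagonal entries:
det = (4) · (3) · (7) = 84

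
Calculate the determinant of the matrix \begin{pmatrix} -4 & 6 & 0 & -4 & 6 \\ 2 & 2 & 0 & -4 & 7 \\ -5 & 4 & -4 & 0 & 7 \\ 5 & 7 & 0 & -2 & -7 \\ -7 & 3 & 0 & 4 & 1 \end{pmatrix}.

Expand along column 3 (it has 4 zeros):
  + (-4) · M_33   where M_33 = det([-4 6 -4 6; 2 2 -4 7; 5 7 -2 -7; -7 3 4 1]) = -2284
det = (+1)·(-4)·(-2284) = 9136

9136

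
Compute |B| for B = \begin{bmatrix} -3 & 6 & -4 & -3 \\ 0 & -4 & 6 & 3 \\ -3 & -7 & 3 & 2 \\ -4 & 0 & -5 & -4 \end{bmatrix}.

|B| = 235

Expand along row 2 (it has 1 zero):
  + (-4) · M_22   where M_22 = det([-3 -4 -3; -3 3 2; -4 -5 -4]) = 5
  − (6) · M_23   where M_23 = det([-3 6 -3; -3 -7 2; -4 0 -4]) = -120
  + (3) · M_24   where M_24 = det([-3 6 -4; -3 -7 3; -4 0 -5]) = -155
det = (+1)·(-4)·(5) + (-1)·(6)·(-120) + (+1)·(3)·(-155) = 235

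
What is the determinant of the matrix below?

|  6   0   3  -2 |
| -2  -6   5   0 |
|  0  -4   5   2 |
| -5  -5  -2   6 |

-572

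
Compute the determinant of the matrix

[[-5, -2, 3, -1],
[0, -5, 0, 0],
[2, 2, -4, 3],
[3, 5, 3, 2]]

-410

Expand along row 2 (it has 3 zeros):
  + (-5) · M_22   where M_22 = det([-5 3 -1; 2 -4 3; 3 3 2]) = 82
det = (+1)·(-5)·(82) = -410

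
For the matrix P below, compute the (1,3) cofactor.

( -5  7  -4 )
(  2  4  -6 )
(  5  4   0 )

-12

Delete row 1 and column 3; the remaining 2×2 submatrix is [2 4; 5 4].
Its determinant is 2·4 − 4·5 = -12.
The cofactor carries sign (−1)^(1+3) = +1, so C_{1,3} = +(-12) = -12.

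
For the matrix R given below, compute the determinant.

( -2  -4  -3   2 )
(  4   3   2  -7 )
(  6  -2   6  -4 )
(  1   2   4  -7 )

Expand along row 1:
  + (-2) · M_11   where M_11 = det([3 2 -7; -2 6 -4; 2 4 -7]) = 18
  − (-4) · M_12   where M_12 = det([4 2 -7; 6 6 -4; 1 4 -7]) = -154
  + (-3) · M_13   where M_13 = det([4 3 -7; 6 -2 -4; 1 2 -7]) = 104
  − (2) · M_14   where M_14 = det([4 3 2; 6 -2 6; 1 2 4]) = -106
det = (+1)·(-2)·(18) + (-1)·(-4)·(-154) + (+1)·(-3)·(104) + (-1)·(2)·(-106) = -752

det(R) = -752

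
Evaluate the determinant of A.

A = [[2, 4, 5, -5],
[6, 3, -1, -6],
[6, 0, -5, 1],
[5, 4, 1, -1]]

Expand along row 3 (it has 1 zero):
  + (6) · M_31   where M_31 = det([4 5 -5; 3 -1 -6; 4 1 -1]) = -112
  + (-5) · M_33   where M_33 = det([2 4 -5; 6 3 -6; 5 4 -1]) = -99
  − (1) · M_34   where M_34 = det([2 4 5; 6 3 -1; 5 4 1]) = 15
det = (+1)·(6)·(-112) + (+1)·(-5)·(-99) + (-1)·(1)·(15) = -192

det(A) = -192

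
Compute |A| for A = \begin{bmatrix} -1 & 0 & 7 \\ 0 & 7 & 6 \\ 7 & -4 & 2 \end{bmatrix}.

Expand along row 1:
  + (-1) · |7 6; -4 2| = (-1)·(14 − (-24)) = -38
  + 7 · |0 7; 7 -4| = 7·(0 − 49) = -343
Sum: (-38) + (-343) = -381

|A| = -381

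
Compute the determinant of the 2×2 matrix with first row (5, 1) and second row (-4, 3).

det = 5·3 − 1·(-4) = 15 − (-4) = 19

19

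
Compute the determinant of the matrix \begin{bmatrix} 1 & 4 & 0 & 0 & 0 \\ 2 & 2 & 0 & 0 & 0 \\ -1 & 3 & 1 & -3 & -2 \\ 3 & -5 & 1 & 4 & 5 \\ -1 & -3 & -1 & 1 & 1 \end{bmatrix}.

The determinant is -42.

The matrix is block lower-triangular with a 2×2 block and a 3×3 block on the diagonal, so its determinant equals the product of the determinants of the diagonal blocks.
det of the 2×2 block = -6
det of the 3×3 block = 7
det = (-6)·(7) = -42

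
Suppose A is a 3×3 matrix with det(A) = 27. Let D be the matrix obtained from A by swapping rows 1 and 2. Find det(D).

det(D) = -27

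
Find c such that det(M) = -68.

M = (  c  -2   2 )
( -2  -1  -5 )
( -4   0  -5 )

-8

Expanding along the column containing c, det(M) is linear in c: det(M) = (5)·c + (-28).
Set (5)·c + (-28) = -68  ⇒  (5)·c = -40  ⇒  c = -8.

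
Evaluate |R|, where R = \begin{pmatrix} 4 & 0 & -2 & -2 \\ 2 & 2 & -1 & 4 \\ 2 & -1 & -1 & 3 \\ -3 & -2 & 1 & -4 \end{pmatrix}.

det(R) = 26

Expand along row 1 (it has 1 zero):
  + (4) · M_11   where M_11 = det([2 -1 4; -1 -1 3; -2 1 -4]) = 0
  + (-2) · M_13   where M_13 = det([2 2 4; 2 -1 3; -3 -2 -4]) = -10
  − (-2) · M_14   where M_14 = det([2 2 -1; 2 -1 -1; -3 -2 1]) = 3
det = (+1)·(4)·(0) + (+1)·(-2)·(-10) + (-1)·(-2)·(3) = 26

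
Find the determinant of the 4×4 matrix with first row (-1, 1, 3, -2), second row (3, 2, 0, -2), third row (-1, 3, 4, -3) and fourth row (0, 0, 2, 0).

Expand along row 4 (it has 3 zeros):
  − (2) · M_43   where M_43 = det([-1 1 -2; 3 2 -2; -1 3 -3]) = -11
det = (-1)·(2)·(-11) = 22

22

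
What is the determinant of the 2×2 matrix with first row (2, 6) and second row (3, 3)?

The determinant is -12.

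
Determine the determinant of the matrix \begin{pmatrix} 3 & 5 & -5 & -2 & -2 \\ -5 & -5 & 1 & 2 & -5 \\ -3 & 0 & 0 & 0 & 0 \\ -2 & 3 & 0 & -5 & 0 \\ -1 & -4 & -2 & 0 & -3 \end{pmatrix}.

The determinant is -1734.

Expand along row 3 (it has 4 zeros):
  + (-3) · M_31   where M_31 = det([5 -5 -2 -2; -5 1 2 -5; 3 0 -5 0; -4 -2 0 -3]) = 578
det = (+1)·(-3)·(578) = -1734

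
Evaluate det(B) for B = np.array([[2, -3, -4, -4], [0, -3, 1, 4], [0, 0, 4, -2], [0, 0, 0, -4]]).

|B| = 96

B is upper triangular, so det(B) is the product of the diagonal entries:
det = (2) · (-3) · (4) · (-4) = 96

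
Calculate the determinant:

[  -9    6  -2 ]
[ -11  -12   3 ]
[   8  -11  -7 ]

Expand along row 1:
  + (-9) · |-12 3; -11 -7| = (-9)·(84 − (-33)) = -1053
  − 6 · |-11 3; 8 -7| = −6·(77 − 24) = -318
  + (-2) · |-11 -12; 8 -11| = (-2)·(121 − (-96)) = -434
Sum: (-1053) + (-318) + (-434) = -1805

-1805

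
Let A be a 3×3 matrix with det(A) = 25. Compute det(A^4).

390625

det(A^4) = (det A)^4 = (25)^4 = 390625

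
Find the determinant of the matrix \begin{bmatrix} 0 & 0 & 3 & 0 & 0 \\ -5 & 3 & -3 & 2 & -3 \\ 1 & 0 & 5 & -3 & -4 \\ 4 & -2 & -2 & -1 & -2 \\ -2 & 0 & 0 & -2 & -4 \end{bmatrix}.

Expand along row 1 (it has 4 zeros):
  + (3) · M_13   where M_13 = det([-5 3 2 -3; 1 0 -3 -4; 4 -2 -1 -2; -2 0 -2 -4]) = 116
det = (+1)·(3)·(116) = 348

The determinant is 348.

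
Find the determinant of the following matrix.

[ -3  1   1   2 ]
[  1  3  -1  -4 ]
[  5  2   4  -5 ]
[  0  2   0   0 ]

Expand along row 4 (it has 3 zeros):
  + (2) · M_42   where M_42 = det([-3 1 2; 1 -1 -4; 5 4 -5]) = -60
det = (+1)·(2)·(-60) = -120

The determinant is -120.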